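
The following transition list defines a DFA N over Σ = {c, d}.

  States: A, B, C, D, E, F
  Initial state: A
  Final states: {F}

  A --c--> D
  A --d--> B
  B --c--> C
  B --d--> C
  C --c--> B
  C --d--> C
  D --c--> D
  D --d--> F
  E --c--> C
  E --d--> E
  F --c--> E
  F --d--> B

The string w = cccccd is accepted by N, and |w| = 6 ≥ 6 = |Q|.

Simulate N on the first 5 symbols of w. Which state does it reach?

D

Run of N on the first 5 characters of w = c c c c c:
  step 0: A  (start)
  step 1: D  (read c: A→D)
  step 2: D  (read c: D→D)
  step 3: D  (read c: D→D)
  step 4: D  (read c: D→D)
  step 5: D  (read c: D→D)

After reading 5 characters, N is in state D.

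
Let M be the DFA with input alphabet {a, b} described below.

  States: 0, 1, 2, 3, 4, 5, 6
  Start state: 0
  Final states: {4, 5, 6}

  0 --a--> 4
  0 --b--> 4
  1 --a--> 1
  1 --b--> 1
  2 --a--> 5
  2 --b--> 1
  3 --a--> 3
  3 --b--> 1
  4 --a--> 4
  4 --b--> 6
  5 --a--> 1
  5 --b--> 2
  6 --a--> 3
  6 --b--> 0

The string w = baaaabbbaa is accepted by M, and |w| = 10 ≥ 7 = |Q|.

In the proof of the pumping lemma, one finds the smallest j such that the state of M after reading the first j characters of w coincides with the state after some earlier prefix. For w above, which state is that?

State sequence: 0 -b-> 4 -a-> 4 -a-> 4 -a-> 4 -a-> 4 -b-> 6 -b-> 0 -b-> 4 -a-> 4 -a-> 4
First repeat at step 2: 4 was already visited.

The earliest repeat is at step j = 2: M is in 4, which it already visited at step i = 1.
The DFA has 7 states, so the proof of the pumping lemma guarantees a repeated state among the first 7+1 visited; the segment between the two visits is the pumpable y.

4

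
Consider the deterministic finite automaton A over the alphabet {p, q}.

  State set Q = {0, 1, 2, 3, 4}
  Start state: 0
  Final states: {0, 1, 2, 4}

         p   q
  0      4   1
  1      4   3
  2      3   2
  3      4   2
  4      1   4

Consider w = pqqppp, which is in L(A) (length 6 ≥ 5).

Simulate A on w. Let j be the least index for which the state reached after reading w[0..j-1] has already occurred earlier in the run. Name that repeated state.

Run of A on w = p q q p p p:
  step 0: 0  (start)
  step 1: 4  (read p: 0→4)
  step 2: 4  (read q: 4→4)   ← first repeat (4 seen earlier)
  step 3: 4  (read q: 4→4)
  step 4: 1  (read p: 4→1)
  step 5: 4  (read p: 1→4)
  step 6: 1  (read p: 4→1)

The earliest repeat is at step j = 2: A is in 4, which it already visited at step i = 1.
Pumping length from the standard proof: p = 5 (the number of states). The repeated state found above gives |xy| = j ≤ 5 and |y| = j − i ≥ 1.

4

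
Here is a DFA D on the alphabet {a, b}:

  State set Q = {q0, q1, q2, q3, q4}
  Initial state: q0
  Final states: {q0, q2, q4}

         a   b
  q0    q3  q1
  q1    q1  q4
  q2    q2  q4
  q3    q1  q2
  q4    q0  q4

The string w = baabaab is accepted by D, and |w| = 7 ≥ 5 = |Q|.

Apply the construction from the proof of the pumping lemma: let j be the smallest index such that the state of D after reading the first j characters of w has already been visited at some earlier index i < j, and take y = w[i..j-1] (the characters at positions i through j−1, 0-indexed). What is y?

a

State sequence: q0 -b-> q1 -a-> q1 -a-> q1 -b-> q4 -a-> q0 -a-> q3 -b-> q2
First repeat at step 2: q1 was already visited.

So i = 1, j = 2, giving x = w[0:1] = b, y = w[1:2] = a, z = w[2:7] = abaab.
Check: |xy| = 2 ≤ 5 and |y| = 1 ≥ 1. Reading y takes D from q1 back to q1, so every xyⁱz is accepted.
Pumping length from the standard proof: p = 5 (the number of states). The repeated state found above gives |xy| = j ≤ 5 and |y| = j − i ≥ 1.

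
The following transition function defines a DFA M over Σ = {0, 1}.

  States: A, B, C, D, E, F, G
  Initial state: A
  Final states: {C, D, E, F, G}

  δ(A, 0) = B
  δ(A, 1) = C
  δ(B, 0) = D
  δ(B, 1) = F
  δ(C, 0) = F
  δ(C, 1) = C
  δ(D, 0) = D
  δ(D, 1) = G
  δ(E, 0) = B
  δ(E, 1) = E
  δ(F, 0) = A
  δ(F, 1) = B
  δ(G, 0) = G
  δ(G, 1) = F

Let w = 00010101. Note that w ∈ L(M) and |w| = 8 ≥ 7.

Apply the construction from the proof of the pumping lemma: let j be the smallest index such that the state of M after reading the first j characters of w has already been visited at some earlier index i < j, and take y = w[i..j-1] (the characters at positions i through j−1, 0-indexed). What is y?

Run of M on w = 0 0 0 1 0 1 0 1:
  step 0: A  (start)
  step 1: B  (read 0: A→B)
  step 2: D  (read 0: B→D)
  step 3: D  (read 0: D→D)   ← first repeat (D seen earlier)
  step 4: G  (read 1: D→G)
  step 5: G  (read 0: G→G)
  step 6: F  (read 1: G→F)
  step 7: A  (read 0: F→A)
  step 8: C  (read 1: A→C)

So i = 2, j = 3, giving x = w[0:2] = 00, y = w[2:3] = 0, z = w[3:8] = 10101.
Check: |xy| = 3 ≤ 7 and |y| = 1 ≥ 1. Reading y takes M from D back to D, so every xyⁱz is accepted.

0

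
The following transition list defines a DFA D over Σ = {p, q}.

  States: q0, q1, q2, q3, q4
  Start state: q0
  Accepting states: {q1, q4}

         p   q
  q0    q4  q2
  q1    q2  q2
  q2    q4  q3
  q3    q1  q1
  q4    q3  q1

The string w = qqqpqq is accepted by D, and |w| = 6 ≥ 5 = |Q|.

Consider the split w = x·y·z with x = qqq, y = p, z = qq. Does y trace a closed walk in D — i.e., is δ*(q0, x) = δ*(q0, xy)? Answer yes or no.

State sequence: q0 -q-> q2 -q-> q3 -q-> q1 -p-> q2

After x (step 3): q1. After xy (step 4): q2.
They differ (q1 ≠ q2), so y is not a cycle from the state after x; this split is not the one the pumping-lemma construction produces, and pumping y need not keep the string in L(D).

no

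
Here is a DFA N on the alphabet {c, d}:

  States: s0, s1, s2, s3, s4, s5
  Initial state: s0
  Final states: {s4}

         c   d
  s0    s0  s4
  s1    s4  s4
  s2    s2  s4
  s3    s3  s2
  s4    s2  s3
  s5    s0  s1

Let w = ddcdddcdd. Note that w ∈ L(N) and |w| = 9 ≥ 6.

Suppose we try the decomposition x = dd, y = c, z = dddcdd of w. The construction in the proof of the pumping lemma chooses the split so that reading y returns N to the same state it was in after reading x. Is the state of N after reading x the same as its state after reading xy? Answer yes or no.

yes

Run of N on the first 3 characters of w = d d c:
  step 0: s0  (start)
  step 1: s4  (read d: s0→s4)
  step 2: s3  (read d: s4→s3)
  step 3: s3  (read c: s3→s3)

After x (step 2): s3. After xy (step 3): s3.
They match, so y = c drives N around a cycle from s3 back to itself; pumping y any number of times keeps N in s3 before reading z, and xyⁱz ∈ L(N) for every i ≥ 0.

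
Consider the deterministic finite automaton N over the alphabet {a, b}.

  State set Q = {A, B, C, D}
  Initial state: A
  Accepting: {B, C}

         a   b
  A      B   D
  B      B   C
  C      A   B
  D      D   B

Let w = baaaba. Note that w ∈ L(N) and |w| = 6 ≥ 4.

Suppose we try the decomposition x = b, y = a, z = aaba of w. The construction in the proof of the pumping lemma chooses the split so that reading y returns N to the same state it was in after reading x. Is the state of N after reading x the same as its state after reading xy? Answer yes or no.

yes

Run of N on the first 2 characters of w = b a:
  step 0: A  (start)
  step 1: D  (read b: A→D)
  step 2: D  (read a: D→D)

After x (step 1): D. After xy (step 2): D.
They match, so y = a drives N around a cycle from D back to itself; pumping y any number of times keeps N in D before reading z, and xyⁱz ∈ L(N) for every i ≥ 0.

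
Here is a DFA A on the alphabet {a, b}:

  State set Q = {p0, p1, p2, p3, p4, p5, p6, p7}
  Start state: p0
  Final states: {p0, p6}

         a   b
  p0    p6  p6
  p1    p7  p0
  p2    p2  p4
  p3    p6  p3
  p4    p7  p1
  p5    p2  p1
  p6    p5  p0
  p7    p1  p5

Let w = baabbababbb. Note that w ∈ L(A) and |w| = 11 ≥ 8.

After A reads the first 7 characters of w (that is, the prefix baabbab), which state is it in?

Run of A on the first 7 characters of w = b a a b b a b:
  step 0: p0  (start)
  step 1: p6  (read b: p0→p6)
  step 2: p5  (read a: p6→p5)
  step 3: p2  (read a: p5→p2)
  step 4: p4  (read b: p2→p4)
  step 5: p1  (read b: p4→p1)
  step 6: p7  (read a: p1→p7)
  step 7: p5  (read b: p7→p5)

After reading 7 characters, A is in state p5.
(This kind of state-tracing is the core of the pumping-lemma construction: with 8 states, pigeonhole forces a repeat within the first 8 steps.)

p5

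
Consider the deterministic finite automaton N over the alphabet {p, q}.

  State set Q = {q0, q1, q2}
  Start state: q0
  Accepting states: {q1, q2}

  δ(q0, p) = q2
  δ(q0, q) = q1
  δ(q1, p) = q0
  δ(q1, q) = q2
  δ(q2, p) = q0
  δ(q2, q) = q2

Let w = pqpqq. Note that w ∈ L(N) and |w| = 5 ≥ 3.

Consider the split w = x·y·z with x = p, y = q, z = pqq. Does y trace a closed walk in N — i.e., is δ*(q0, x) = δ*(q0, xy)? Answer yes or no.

yes

State sequence: q0 -p-> q2 -q-> q2

After x (step 1): q2. After xy (step 2): q2.
They match, so y = q drives N around a cycle from q2 back to itself; pumping y any number of times keeps N in q2 before reading z, and xyⁱz ∈ L(N) for every i ≥ 0.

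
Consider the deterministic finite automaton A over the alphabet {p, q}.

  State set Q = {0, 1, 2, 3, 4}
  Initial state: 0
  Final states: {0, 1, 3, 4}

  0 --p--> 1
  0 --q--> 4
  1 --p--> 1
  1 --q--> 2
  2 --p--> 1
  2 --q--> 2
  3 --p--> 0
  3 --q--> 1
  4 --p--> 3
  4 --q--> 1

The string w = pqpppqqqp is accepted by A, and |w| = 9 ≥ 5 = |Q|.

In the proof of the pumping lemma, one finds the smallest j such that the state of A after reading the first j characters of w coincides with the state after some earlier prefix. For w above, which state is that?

Run of A on w = p q p p p q q q p:
  step 0: 0  (start)
  step 1: 1  (read p: 0→1)
  step 2: 2  (read q: 1→2)
  step 3: 1  (read p: 2→1)   ← first repeat (1 seen earlier)
  step 4: 1  (read p: 1→1)
  step 5: 1  (read p: 1→1)
  step 6: 2  (read q: 1→2)
  step 7: 2  (read q: 2→2)
  step 8: 2  (read q: 2→2)
  step 9: 1  (read p: 2→1)

The earliest repeat is at step j = 3: A is in 1, which it already visited at step i = 1.
With |Q| = 5, pigeonhole forces a state repeat no later than step 5; the substring read between the first and second visits to that state can be pumped.

1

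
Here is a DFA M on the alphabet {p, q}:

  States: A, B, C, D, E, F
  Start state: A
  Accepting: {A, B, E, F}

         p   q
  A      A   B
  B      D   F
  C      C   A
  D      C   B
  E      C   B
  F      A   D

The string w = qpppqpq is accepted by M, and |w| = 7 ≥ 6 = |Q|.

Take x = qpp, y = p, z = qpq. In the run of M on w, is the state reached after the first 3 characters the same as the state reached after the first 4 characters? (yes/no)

yes

Run of M on the first 4 characters of w = q p p p:
  step 0: A  (start)
  step 1: B  (read q: A→B)
  step 2: D  (read p: B→D)
  step 3: C  (read p: D→C)
  step 4: C  (read p: C→C)

After x (step 3): C. After xy (step 4): C.
They match, so y = p drives M around a cycle from C back to itself; pumping y any number of times keeps M in C before reading z, and xyⁱz ∈ L(M) for every i ≥ 0.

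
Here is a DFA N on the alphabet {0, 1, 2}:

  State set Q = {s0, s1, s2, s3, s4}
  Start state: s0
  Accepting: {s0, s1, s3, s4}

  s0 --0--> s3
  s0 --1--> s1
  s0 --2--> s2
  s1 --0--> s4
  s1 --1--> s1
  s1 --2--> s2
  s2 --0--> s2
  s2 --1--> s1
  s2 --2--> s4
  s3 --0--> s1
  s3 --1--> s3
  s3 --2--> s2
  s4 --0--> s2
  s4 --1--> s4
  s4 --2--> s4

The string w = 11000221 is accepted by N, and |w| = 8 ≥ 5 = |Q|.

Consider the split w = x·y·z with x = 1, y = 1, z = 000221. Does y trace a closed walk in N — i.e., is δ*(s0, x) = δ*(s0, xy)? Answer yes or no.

State sequence: s0 -1-> s1 -1-> s1

After x (step 1): s1. After xy (step 2): s1.
They match, so y = 1 drives N around a cycle from s1 back to itself; pumping y any number of times keeps N in s1 before reading z, and xyⁱz ∈ L(N) for every i ≥ 0.

yes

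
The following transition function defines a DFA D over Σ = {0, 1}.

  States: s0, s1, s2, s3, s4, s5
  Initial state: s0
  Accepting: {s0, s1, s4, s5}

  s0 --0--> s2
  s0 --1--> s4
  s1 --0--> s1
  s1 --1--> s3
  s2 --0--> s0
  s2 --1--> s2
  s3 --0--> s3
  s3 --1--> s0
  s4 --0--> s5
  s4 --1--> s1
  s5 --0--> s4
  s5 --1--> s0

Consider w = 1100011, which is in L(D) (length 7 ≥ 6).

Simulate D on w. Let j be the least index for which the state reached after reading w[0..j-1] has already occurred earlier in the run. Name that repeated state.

State sequence: s0 -1-> s4 -1-> s1 -0-> s1 -0-> s1 -0-> s1 -1-> s3 -1-> s0
First repeat at step 3: s1 was already visited.

The earliest repeat is at step j = 3: D is in s1, which it already visited at step i = 2.
The DFA has 6 states, so the proof of the pumping lemma guarantees a repeated state among the first 6+1 visited; the segment between the two visits is the pumpable y.

s1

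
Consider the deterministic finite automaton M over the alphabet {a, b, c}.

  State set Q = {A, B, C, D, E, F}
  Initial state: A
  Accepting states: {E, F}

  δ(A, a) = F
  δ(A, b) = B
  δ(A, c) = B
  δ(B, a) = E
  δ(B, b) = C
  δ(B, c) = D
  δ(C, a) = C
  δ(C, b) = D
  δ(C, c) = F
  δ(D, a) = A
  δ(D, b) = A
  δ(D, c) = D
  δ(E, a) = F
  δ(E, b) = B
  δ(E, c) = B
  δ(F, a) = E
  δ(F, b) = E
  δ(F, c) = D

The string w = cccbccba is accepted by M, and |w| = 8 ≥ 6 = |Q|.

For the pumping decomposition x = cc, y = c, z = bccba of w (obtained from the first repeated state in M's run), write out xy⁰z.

xy⁰z = xz = cc·bccba = ccbccba.
Reading y = c takes M from D back to D, so after x the machine is still in D, and z then leads to the accepting state F. Hence ccbccba ∈ L(M).

ccbccba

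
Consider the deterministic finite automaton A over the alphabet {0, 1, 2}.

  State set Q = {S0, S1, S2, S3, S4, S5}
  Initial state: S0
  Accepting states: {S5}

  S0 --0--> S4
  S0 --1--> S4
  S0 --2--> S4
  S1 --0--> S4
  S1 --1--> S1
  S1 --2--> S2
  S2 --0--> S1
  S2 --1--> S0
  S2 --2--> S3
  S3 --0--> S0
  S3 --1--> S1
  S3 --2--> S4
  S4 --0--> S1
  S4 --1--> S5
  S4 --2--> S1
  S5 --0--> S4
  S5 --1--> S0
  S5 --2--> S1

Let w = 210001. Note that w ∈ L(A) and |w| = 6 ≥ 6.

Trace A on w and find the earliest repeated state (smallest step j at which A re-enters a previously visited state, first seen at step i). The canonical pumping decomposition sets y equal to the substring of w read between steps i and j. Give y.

10

State sequence: S0 -2-> S4 -1-> S5 -0-> S4 -0-> S1 -0-> S4 -1-> S5
First repeat at step 3: S4 was already visited.

So i = 1, j = 3, giving x = w[0:1] = 2, y = w[1:3] = 10, z = w[3:6] = 001.
Check: |xy| = 3 ≤ 6 and |y| = 2 ≥ 1. Reading y takes A from S4 back to S4, so every xyⁱz is accepted.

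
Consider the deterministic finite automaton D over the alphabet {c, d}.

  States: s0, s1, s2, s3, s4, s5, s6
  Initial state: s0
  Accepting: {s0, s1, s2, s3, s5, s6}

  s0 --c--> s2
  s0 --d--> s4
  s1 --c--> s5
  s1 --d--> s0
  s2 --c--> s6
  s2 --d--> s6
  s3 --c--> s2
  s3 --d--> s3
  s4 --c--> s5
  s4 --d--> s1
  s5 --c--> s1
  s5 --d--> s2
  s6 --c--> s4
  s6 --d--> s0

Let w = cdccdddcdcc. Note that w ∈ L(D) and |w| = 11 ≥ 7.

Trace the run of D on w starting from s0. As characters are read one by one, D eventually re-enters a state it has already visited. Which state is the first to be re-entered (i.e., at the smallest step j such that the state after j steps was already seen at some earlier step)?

State sequence: s0 -c-> s2 -d-> s6 -c-> s4 -c-> s5 -d-> s2 -d-> s6 -d-> s0 -c-> s2 -d-> s6 -c-> s4 -c-> s5
First repeat at step 5: s2 was already visited.

The earliest repeat is at step j = 5: D is in s2, which it already visited at step i = 1.
With |Q| = 7, pigeonhole forces a state repeat no later than step 7; the substring read between the first and second visits to that state can be pumped.

s2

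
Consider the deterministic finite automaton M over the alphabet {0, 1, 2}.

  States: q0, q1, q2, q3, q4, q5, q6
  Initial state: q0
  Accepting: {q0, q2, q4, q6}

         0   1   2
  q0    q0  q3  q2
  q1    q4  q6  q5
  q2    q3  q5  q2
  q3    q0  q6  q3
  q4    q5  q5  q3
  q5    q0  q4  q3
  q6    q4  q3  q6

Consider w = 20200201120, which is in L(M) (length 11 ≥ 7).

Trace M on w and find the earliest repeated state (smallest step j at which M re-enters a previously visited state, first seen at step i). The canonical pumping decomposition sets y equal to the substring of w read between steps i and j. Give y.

State sequence: q0 -2-> q2 -0-> q3 -2-> q3 -0-> q0 -0-> q0 -2-> q2 -0-> q3 -1-> q6 -1-> q3 -2-> q3 -0-> q0
First repeat at step 3: q3 was already visited.

So i = 2, j = 3, giving x = w[0:2] = 20, y = w[2:3] = 2, z = w[3:11] = 00201120.
Check: |xy| = 3 ≤ 7 and |y| = 1 ≥ 1. Reading y takes M from q3 back to q3, so every xyⁱz is accepted.
With |Q| = 7, pigeonhole forces a state repeat no later than step 7; the substring read between the first and second visits to that state can be pumped.

2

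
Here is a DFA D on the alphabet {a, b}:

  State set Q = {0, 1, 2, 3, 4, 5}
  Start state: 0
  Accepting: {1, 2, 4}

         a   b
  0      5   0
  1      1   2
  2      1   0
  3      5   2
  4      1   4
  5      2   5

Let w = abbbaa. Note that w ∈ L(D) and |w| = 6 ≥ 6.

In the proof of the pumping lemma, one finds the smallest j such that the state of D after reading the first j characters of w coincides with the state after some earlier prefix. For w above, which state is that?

Run of D on w = a b b b a a:
  step 0: 0  (start)
  step 1: 5  (read a: 0→5)
  step 2: 5  (read b: 5→5)   ← first repeat (5 seen earlier)
  step 3: 5  (read b: 5→5)
  step 4: 5  (read b: 5→5)
  step 5: 2  (read a: 5→2)
  step 6: 1  (read a: 2→1)

The earliest repeat is at step j = 2: D is in 5, which it already visited at step i = 1.
The DFA has 6 states, so the proof of the pumping lemma guarantees a repeated state among the first 6+1 visited; the segment between the two visits is the pumpable y.

5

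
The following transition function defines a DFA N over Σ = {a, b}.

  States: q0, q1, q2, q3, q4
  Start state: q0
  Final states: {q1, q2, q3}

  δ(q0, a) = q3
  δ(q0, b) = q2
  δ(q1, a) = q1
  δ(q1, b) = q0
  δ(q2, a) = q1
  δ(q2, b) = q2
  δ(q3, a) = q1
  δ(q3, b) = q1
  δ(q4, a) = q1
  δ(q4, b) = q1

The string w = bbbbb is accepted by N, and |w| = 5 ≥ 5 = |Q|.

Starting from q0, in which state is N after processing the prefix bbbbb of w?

State sequence: q0 -b-> q2 -b-> q2 -b-> q2 -b-> q2 -b-> q2

After reading 5 characters, N is in state q2.
(This kind of state-tracing is the core of the pumping-lemma construction: with 5 states, pigeonhole forces a repeat within the first 5 steps.)

q2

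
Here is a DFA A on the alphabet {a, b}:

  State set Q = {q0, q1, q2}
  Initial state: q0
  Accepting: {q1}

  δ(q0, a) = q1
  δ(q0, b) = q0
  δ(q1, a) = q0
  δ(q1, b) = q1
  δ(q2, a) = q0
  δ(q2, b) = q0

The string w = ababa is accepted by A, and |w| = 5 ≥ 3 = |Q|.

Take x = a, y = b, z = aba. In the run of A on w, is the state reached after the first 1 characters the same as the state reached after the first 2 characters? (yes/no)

Run of A on the first 2 characters of w = a b:
  step 0: q0  (start)
  step 1: q1  (read a: q0→q1)
  step 2: q1  (read b: q1→q1)

After x (step 1): q1. After xy (step 2): q1.
They match, so y = b drives A around a cycle from q1 back to itself; pumping y any number of times keeps A in q1 before reading z, and xyⁱz ∈ L(A) for every i ≥ 0.

yes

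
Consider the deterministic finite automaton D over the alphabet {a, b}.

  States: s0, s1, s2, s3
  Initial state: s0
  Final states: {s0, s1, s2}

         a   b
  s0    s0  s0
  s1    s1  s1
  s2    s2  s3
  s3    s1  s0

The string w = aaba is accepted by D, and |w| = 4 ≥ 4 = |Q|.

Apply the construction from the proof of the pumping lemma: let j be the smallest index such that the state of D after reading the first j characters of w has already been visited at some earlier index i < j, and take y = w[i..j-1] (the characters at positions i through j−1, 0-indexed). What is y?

a

Run of D on w = a a b a:
  step 0: s0  (start)
  step 1: s0  (read a: s0→s0)   ← first repeat (s0 seen earlier)
  step 2: s0  (read a: s0→s0)
  step 3: s0  (read b: s0→s0)
  step 4: s0  (read a: s0→s0)

So i = 0, j = 1, giving x = w[0:0] = ε, y = w[0:1] = a, z = w[1:4] = aba.
Check: |xy| = 1 ≤ 4 and |y| = 1 ≥ 1. Reading y takes D from s0 back to s0, so every xyⁱz is accepted.
Since D has 4 states, any run of length ≥ 4 visits 4+1 states, so by pigeonhole some state repeats within the first 4 steps — that repeat gives the pumpable loop.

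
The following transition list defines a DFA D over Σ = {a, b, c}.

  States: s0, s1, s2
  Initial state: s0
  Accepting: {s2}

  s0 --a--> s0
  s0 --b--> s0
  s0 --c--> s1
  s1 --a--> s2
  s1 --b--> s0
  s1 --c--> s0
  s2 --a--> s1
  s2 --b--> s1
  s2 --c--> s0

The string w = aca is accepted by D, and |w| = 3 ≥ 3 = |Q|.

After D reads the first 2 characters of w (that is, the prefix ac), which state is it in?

s1

Run of D on the first 2 characters of w = a c:
  step 0: s0  (start)
  step 1: s0  (read a: s0→s0)
  step 2: s1  (read c: s0→s1)

After reading 2 characters, D is in state s1.
(This kind of state-tracing is the core of the pumping-lemma construction: with 3 states, pigeonhole forces a repeat within the first 3 steps.)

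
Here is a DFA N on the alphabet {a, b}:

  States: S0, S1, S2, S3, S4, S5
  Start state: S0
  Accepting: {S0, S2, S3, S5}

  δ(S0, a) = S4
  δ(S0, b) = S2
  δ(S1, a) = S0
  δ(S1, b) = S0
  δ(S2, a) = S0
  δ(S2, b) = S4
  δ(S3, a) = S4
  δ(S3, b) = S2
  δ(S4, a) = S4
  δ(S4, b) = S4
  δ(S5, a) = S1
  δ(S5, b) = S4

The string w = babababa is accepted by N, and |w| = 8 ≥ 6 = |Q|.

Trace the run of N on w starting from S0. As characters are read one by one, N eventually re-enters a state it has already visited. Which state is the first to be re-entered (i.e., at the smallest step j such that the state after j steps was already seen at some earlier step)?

Run of N on w = b a b a b a b a:
  step 0: S0  (start)
  step 1: S2  (read b: S0→S2)
  step 2: S0  (read a: S2→S0)   ← first repeat (S0 seen earlier)
  step 3: S2  (read b: S0→S2)
  step 4: S0  (read a: S2→S0)
  step 5: S2  (read b: S0→S2)
  step 6: S0  (read a: S2→S0)
  step 7: S2  (read b: S0→S2)
  step 8: S0  (read a: S2→S0)

The earliest repeat is at step j = 2: N is in S0, which it already visited at step i = 0.
With |Q| = 6, pigeonhole forces a state repeat no later than step 6; the substring read between the first and second visits to that state can be pumped.

S0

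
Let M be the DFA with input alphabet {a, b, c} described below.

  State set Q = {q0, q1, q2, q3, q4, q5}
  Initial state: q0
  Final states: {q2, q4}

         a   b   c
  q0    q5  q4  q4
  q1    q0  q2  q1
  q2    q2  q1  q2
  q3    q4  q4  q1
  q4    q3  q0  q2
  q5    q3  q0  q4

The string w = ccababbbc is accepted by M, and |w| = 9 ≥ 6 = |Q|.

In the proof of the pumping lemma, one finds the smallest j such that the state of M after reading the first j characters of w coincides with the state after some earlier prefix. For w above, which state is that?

Run of M on w = c c a b a b b b c:
  step 0: q0  (start)
  step 1: q4  (read c: q0→q4)
  step 2: q2  (read c: q4→q2)
  step 3: q2  (read a: q2→q2)   ← first repeat (q2 seen earlier)
  step 4: q1  (read b: q2→q1)
  step 5: q0  (read a: q1→q0)
  step 6: q4  (read b: q0→q4)
  step 7: q0  (read b: q4→q0)
  step 8: q4  (read b: q0→q4)
  step 9: q2  (read c: q4→q2)

The earliest repeat is at step j = 3: M is in q2, which it already visited at step i = 2.
Since M has 6 states, any run of length ≥ 6 visits 6+1 states, so by pigeonhole some state repeats within the first 6 steps — that repeat gives the pumpable loop.

q2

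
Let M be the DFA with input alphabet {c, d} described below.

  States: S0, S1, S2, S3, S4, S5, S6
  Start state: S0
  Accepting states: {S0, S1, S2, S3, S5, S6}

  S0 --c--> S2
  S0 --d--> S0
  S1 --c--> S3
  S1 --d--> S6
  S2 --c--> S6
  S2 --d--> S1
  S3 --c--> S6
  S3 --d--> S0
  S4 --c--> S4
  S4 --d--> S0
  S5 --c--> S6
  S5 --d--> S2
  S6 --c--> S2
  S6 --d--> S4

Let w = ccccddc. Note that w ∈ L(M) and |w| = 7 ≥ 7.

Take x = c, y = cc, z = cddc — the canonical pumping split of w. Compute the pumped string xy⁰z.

xy⁰z = xz = c·cddc = ccddc.
Reading y = cc takes M from S2 back to S2, so after x the machine is still in S2, and z then leads to the accepting state S2. Hence ccddc ∈ L(M).

ccddc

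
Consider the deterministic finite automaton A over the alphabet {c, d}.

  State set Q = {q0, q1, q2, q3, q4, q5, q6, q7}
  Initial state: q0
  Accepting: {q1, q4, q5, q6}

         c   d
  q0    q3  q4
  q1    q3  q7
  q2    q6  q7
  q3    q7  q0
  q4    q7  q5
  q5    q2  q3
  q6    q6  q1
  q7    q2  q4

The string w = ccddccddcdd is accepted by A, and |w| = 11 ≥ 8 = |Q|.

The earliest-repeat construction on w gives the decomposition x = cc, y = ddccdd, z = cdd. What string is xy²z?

ccddccddddccddcdd

xy^2z = cc·ddccdd·ddccdd·cdd = ccddccddddccddcdd.
Reading y = ddccdd takes A from q7 back to q7, so after x·y·y the machine is still in q7, and z then leads to the accepting state q4. Hence ccddccddddccddcdd ∈ L(A).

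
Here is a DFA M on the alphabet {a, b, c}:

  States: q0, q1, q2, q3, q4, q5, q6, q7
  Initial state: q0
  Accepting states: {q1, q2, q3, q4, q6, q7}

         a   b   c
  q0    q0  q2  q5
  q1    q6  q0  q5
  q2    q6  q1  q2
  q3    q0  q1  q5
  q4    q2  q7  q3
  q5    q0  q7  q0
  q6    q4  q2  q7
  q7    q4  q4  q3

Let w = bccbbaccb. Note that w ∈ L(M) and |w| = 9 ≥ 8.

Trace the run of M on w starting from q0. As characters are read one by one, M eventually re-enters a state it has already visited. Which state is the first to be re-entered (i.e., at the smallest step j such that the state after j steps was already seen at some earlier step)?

q2

Run of M on w = b c c b b a c c b:
  step 0: q0  (start)
  step 1: q2  (read b: q0→q2)
  step 2: q2  (read c: q2→q2)   ← first repeat (q2 seen earlier)
  step 3: q2  (read c: q2→q2)
  step 4: q1  (read b: q2→q1)
  step 5: q0  (read b: q1→q0)
  step 6: q0  (read a: q0→q0)
  step 7: q5  (read c: q0→q5)
  step 8: q0  (read c: q5→q0)
  step 9: q2  (read b: q0→q2)

The earliest repeat is at step j = 2: M is in q2, which it already visited at step i = 1.
Since M has 8 states, any run of length ≥ 8 visits 8+1 states, so by pigeonhole some state repeats within the first 8 steps — that repeat gives the pumpable loop.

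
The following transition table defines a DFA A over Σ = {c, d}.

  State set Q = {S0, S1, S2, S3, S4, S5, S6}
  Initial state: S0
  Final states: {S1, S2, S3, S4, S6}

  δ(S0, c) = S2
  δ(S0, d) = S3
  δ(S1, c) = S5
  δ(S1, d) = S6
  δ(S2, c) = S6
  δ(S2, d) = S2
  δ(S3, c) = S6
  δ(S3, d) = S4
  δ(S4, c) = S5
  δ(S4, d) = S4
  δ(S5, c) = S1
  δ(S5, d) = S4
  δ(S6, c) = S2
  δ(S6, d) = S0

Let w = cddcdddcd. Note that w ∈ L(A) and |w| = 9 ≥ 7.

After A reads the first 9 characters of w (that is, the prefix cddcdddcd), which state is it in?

S4

State sequence: S0 -c-> S2 -d-> S2 -d-> S2 -c-> S6 -d-> S0 -d-> S3 -d-> S4 -c-> S5 -d-> S4

After reading 9 characters, A is in state S4.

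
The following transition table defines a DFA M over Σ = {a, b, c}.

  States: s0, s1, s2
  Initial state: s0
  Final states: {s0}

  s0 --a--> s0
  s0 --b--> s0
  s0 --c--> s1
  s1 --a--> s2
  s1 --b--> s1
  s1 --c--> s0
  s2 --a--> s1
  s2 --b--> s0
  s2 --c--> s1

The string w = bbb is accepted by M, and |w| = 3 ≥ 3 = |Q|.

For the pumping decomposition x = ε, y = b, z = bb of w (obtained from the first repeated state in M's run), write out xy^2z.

xy^2z = ε·b·b·bb = bbbb.
Reading y = b takes M from s0 back to s0, so after x·y·y the machine is still in s0, and z then leads to the accepting state s0. Hence bbbb ∈ L(M).

bbbb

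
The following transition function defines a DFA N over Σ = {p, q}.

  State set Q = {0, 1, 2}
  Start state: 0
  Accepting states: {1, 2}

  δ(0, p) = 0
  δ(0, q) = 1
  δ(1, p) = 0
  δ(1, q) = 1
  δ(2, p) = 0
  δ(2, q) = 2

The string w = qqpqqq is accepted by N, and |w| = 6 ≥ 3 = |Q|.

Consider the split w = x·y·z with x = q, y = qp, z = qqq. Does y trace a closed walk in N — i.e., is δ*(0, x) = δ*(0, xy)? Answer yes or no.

no

State sequence: 0 -q-> 1 -q-> 1 -p-> 0

After x (step 1): 1. After xy (step 3): 0.
They differ (1 ≠ 0), so y is not a cycle from the state after x; this split is not the one the pumping-lemma construction produces, and pumping y need not keep the string in L(N).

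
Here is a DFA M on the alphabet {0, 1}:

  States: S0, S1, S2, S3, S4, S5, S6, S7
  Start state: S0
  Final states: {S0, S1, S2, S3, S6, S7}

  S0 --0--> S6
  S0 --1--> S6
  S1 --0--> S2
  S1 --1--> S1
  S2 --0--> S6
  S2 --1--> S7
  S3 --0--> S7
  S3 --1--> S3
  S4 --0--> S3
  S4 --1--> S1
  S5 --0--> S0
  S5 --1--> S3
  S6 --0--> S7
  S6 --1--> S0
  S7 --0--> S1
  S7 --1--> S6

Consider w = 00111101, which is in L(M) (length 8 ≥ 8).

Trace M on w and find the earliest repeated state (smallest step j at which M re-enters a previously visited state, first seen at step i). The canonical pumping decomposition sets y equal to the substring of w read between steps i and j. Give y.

01

Run of M on w = 0 0 1 1 1 1 0 1:
  step 0: S0  (start)
  step 1: S6  (read 0: S0→S6)
  step 2: S7  (read 0: S6→S7)
  step 3: S6  (read 1: S7→S6)   ← first repeat (S6 seen earlier)
  step 4: S0  (read 1: S6→S0)
  step 5: S6  (read 1: S0→S6)
  step 6: S0  (read 1: S6→S0)
  step 7: S6  (read 0: S0→S6)
  step 8: S0  (read 1: S6→S0)

So i = 1, j = 3, giving x = w[0:1] = 0, y = w[1:3] = 01, z = w[3:8] = 11101.
Check: |xy| = 3 ≤ 8 and |y| = 2 ≥ 1. Reading y takes M from S6 back to S6, so every xyⁱz is accepted.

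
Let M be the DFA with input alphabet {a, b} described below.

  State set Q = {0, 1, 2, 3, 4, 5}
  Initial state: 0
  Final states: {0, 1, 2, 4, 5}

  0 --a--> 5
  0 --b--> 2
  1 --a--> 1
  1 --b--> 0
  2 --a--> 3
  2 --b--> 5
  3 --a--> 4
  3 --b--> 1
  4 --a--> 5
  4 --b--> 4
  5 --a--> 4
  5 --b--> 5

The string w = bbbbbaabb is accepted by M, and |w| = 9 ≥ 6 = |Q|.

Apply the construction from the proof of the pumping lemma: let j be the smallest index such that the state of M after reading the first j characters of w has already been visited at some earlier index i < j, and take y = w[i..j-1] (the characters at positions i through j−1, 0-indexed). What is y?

Run of M on w = b b b b b a a b b:
  step 0: 0  (start)
  step 1: 2  (read b: 0→2)
  step 2: 5  (read b: 2→5)
  step 3: 5  (read b: 5→5)   ← first repeat (5 seen earlier)
  step 4: 5  (read b: 5→5)
  step 5: 5  (read b: 5→5)
  step 6: 4  (read a: 5→4)
  step 7: 5  (read a: 4→5)
  step 8: 5  (read b: 5→5)
  step 9: 5  (read b: 5→5)

So i = 2, j = 3, giving x = w[0:2] = bb, y = w[2:3] = b, z = w[3:9] = bbaabb.
Check: |xy| = 3 ≤ 6 and |y| = 1 ≥ 1. Reading y takes M from 5 back to 5, so every xyⁱz is accepted.

b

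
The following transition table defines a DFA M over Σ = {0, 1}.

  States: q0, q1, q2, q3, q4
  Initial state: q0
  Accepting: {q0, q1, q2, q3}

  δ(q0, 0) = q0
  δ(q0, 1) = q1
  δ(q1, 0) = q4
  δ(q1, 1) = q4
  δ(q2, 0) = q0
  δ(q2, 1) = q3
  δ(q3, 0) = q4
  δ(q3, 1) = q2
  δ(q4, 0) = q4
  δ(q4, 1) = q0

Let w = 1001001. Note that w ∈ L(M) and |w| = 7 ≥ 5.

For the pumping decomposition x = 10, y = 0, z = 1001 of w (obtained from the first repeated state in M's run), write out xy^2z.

xy^2z = 10·0·0·1001 = 10001001.
Reading y = 0 takes M from q4 back to q4, so after x·y·y the machine is still in q4, and z then leads to the accepting state q1. Hence 10001001 ∈ L(M).

10001001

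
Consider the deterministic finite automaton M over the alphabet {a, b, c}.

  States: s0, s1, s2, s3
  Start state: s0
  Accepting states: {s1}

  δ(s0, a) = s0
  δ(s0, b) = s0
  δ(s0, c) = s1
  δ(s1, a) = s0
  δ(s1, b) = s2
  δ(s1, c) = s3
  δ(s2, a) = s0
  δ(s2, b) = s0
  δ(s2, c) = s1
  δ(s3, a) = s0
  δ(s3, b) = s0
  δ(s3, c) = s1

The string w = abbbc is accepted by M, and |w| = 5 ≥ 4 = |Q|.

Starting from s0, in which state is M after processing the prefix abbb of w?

s0

Run of M on the first 4 characters of w = a b b b:
  step 0: s0  (start)
  step 1: s0  (read a: s0→s0)
  step 2: s0  (read b: s0→s0)
  step 3: s0  (read b: s0→s0)
  step 4: s0  (read b: s0→s0)

After reading 4 characters, M is in state s0.
(This kind of state-tracing is the core of the pumping-lemma construction: with 4 states, pigeonhole forces a repeat within the first 4 steps.)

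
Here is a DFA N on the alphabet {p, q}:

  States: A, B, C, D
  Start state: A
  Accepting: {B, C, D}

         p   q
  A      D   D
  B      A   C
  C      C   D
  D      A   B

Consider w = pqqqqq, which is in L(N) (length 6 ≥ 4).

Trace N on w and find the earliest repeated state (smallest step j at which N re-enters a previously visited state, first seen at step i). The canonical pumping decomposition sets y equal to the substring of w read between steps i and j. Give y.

qqq

Run of N on w = p q q q q q:
  step 0: A  (start)
  step 1: D  (read p: A→D)
  step 2: B  (read q: D→B)
  step 3: C  (read q: B→C)
  step 4: D  (read q: C→D)   ← first repeat (D seen earlier)
  step 5: B  (read q: D→B)
  step 6: C  (read q: B→C)

So i = 1, j = 4, giving x = w[0:1] = p, y = w[1:4] = qqq, z = w[4:6] = qq.
Check: |xy| = 4 ≤ 4 and |y| = 3 ≥ 1. Reading y takes N from D back to D, so every xyⁱz is accepted.
With |Q| = 4, pigeonhole forces a state repeat no later than step 4; the substring read between the first and second visits to that state can be pumped.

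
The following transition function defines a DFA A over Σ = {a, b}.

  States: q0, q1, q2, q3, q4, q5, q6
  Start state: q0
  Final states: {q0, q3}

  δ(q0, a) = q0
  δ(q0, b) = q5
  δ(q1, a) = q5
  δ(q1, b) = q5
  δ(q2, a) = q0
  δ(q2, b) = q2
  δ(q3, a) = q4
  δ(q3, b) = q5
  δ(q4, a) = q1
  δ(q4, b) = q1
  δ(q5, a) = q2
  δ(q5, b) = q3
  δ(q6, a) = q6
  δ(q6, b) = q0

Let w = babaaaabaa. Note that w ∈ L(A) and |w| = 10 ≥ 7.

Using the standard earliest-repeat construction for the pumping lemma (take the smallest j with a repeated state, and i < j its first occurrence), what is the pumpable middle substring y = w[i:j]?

Run of A on w = b a b a a a a b a a:
  step 0: q0  (start)
  step 1: q5  (read b: q0→q5)
  step 2: q2  (read a: q5→q2)
  step 3: q2  (read b: q2→q2)   ← first repeat (q2 seen earlier)
  step 4: q0  (read a: q2→q0)
  step 5: q0  (read a: q0→q0)
  step 6: q0  (read a: q0→q0)
  step 7: q0  (read a: q0→q0)
  step 8: q5  (read b: q0→q5)
  step 9: q2  (read a: q5→q2)
  step 10: q0  (read a: q2→q0)

So i = 2, j = 3, giving x = w[0:2] = ba, y = w[2:3] = b, z = w[3:10] = aaaabaa.
Check: |xy| = 3 ≤ 7 and |y| = 1 ≥ 1. Reading y takes A from q2 back to q2, so every xyⁱz is accepted.
With |Q| = 7, pigeonhole forces a state repeat no later than step 7; the substring read between the first and second visits to that state can be pumped.

b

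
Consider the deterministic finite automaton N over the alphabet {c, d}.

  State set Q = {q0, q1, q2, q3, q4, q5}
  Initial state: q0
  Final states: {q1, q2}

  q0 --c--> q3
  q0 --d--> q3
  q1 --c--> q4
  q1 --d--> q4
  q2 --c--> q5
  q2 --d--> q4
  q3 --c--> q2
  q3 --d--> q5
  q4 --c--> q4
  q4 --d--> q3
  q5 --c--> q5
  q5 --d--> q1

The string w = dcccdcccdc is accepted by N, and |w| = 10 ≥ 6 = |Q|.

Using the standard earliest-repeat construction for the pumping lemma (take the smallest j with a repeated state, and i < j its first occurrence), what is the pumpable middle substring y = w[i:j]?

c

Run of N on w = d c c c d c c c d c:
  step 0: q0  (start)
  step 1: q3  (read d: q0→q3)
  step 2: q2  (read c: q3→q2)
  step 3: q5  (read c: q2→q5)
  step 4: q5  (read c: q5→q5)   ← first repeat (q5 seen earlier)
  step 5: q1  (read d: q5→q1)
  step 6: q4  (read c: q1→q4)
  step 7: q4  (read c: q4→q4)
  step 8: q4  (read c: q4→q4)
  step 9: q3  (read d: q4→q3)
  step 10: q2  (read c: q3→q2)

So i = 3, j = 4, giving x = w[0:3] = dcc, y = w[3:4] = c, z = w[4:10] = dcccdc.
Check: |xy| = 4 ≤ 6 and |y| = 1 ≥ 1. Reading y takes N from q5 back to q5, so every xyⁱz is accepted.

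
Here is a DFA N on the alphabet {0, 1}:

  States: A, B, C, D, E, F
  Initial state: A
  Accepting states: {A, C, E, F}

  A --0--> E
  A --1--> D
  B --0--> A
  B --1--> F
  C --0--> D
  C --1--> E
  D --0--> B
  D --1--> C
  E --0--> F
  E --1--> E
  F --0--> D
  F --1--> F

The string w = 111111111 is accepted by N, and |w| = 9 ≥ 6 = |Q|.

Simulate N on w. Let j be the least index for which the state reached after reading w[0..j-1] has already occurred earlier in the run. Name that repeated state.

E

Run of N on w = 1 1 1 1 1 1 1 1 1:
  step 0: A  (start)
  step 1: D  (read 1: A→D)
  step 2: C  (read 1: D→C)
  step 3: E  (read 1: C→E)
  step 4: E  (read 1: E→E)   ← first repeat (E seen earlier)
  step 5: E  (read 1: E→E)
  step 6: E  (read 1: E→E)
  step 7: E  (read 1: E→E)
  step 8: E  (read 1: E→E)
  step 9: E  (read 1: E→E)

The earliest repeat is at step j = 4: N is in E, which it already visited at step i = 3.
The DFA has 6 states, so the proof of the pumping lemma guarantees a repeated state among the first 6+1 visited; the segment between the two visits is the pumpable y.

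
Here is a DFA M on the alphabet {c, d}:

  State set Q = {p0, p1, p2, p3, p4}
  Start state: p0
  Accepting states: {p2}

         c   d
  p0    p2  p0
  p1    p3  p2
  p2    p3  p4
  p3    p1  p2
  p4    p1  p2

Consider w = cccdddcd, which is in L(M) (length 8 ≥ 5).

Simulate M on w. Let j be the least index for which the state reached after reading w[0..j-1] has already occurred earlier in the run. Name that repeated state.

Run of M on w = c c c d d d c d:
  step 0: p0  (start)
  step 1: p2  (read c: p0→p2)
  step 2: p3  (read c: p2→p3)
  step 3: p1  (read c: p3→p1)
  step 4: p2  (read d: p1→p2)   ← first repeat (p2 seen earlier)
  step 5: p4  (read d: p2→p4)
  step 6: p2  (read d: p4→p2)
  step 7: p3  (read c: p2→p3)
  step 8: p2  (read d: p3→p2)

The earliest repeat is at step j = 4: M is in p2, which it already visited at step i = 1.
Since M has 5 states, any run of length ≥ 5 visits 5+1 states, so by pigeonhole some state repeats within the first 5 steps — that repeat gives the pumpable loop.

p2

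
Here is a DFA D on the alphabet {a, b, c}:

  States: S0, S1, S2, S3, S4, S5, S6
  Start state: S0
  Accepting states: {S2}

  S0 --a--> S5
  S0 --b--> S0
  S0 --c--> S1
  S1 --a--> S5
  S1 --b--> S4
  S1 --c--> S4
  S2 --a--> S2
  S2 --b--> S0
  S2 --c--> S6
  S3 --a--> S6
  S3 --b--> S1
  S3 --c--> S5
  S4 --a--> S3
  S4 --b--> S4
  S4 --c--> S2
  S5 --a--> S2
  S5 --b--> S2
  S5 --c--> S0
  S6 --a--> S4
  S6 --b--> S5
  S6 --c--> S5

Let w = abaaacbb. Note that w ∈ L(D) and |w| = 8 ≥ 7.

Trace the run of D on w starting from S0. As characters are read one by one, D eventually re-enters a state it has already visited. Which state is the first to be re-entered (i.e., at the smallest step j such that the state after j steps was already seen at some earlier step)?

S2

State sequence: S0 -a-> S5 -b-> S2 -a-> S2 -a-> S2 -a-> S2 -c-> S6 -b-> S5 -b-> S2
First repeat at step 3: S2 was already visited.

The earliest repeat is at step j = 3: D is in S2, which it already visited at step i = 2.
Since D has 7 states, any run of length ≥ 7 visits 7+1 states, so by pigeonhole some state repeats within the first 7 steps — that repeat gives the pumpable loop.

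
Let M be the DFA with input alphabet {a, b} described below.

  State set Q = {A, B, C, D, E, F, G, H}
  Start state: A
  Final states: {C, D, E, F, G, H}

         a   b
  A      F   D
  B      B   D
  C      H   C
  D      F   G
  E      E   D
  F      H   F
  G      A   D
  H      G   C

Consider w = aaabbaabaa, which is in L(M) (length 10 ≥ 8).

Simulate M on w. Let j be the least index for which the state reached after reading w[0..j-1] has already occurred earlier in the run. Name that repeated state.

State sequence: A -a-> F -a-> H -a-> G -b-> D -b-> G -a-> A -a-> F -b-> F -a-> H -a-> G
First repeat at step 5: G was already visited.

The earliest repeat is at step j = 5: M is in G, which it already visited at step i = 3.

G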